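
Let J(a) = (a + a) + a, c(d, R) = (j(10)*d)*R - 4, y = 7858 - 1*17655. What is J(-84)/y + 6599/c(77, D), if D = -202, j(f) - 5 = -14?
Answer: 99925867/1371403654 ≈ 0.072864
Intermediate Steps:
j(f) = -9 (j(f) = 5 - 14 = -9)
y = -9797 (y = 7858 - 17655 = -9797)
c(d, R) = -4 - 9*R*d (c(d, R) = (-9*d)*R - 4 = -9*R*d - 4 = -4 - 9*R*d)
J(a) = 3*a (J(a) = 2*a + a = 3*a)
J(-84)/y + 6599/c(77, D) = (3*(-84))/(-9797) + 6599/(-4 - 9*(-202)*77) = -252*(-1/9797) + 6599/(-4 + 139986) = 252/9797 + 6599/139982 = 99925867/1371403654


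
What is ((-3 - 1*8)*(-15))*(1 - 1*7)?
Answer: -990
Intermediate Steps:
((-3 - 1*8)*(-15))*(1 - 1*7) = ((-3 - 8)*(-15))*(1 - 7) = -11*(-15)*(-6) = 165*(-6) = -990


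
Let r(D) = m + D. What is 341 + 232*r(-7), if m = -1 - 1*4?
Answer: -2443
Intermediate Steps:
m = -5 (m = -1 - 4 = -5)
r(D) = -5 + D
341 + 232*r(-7) = 341 + 232*(-5 - 7) = 341 + 232*(-12) = 341 - 2784 = -2443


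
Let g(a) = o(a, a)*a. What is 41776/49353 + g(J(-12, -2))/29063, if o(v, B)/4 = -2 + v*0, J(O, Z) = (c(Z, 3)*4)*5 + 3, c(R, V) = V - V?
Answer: 1212951416/1434346239 ≈ 0.84565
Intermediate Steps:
c(R, V) = 0
J(O, Z) = 3 (J(O, Z) = (0*4)*5 + 3 = 0*5 + 3 = 0 + 3 = 3)
o(v, B) = -8 (o(v, B) = 4*(-2 + v*0) = 4*(-2 + 0) = 4*(-2) = -8)
g(a) = -8*a
41776/49353 + g(J(-12, -2))/29063 = 41776/49353 - 8*3/29063 = 41776*(1/49353) - 24*1/29063 = 41776/49353 - 24/29063 = 1212951416/1434346239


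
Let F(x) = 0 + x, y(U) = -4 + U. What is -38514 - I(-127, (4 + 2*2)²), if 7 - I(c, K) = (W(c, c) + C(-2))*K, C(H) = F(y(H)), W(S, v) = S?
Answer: -47033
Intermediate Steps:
F(x) = x
C(H) = -4 + H
I(c, K) = 7 - K*(-6 + c) (I(c, K) = 7 - (c + (-4 - 2))*K = 7 - (c - 6)*K = 7 - (-6 + c)*K = 7 - K*(-6 + c))
-38514 - I(-127, (4 + 2*2)²) = -38514 - (7 + 6*(4 + 2*2)² - 1*(4 + 2*2)²*(-127)) = -38514 - (7 + 6*(4 + 4)² - 1*(4 + 4)²*(-127)) = -38514 - (7 + 6*8² - 1*8²*(-127)) = -38514 - (7 + 6*64 - 1*64*(-127)) = -38514 - (7 + 384 + 8128) = -38514 - 1*8519 = -38514 - 8519 = -47033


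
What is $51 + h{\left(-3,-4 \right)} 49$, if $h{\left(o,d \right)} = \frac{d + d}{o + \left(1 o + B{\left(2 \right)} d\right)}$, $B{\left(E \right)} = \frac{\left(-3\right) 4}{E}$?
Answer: $\frac{263}{9} \approx 29.222$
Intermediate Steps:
$B{\left(E \right)} = - \frac{12}{E}$
$h{\left(o,d \right)} = \frac{2 d}{- 6 d + 2 o}$ ($h{\left(o,d \right)} = \frac{d + d}{o + \left(1 o + - \frac{12}{2} d\right)} = \frac{2 d}{o + \left(o + \left(-12\right) \frac{1}{2} d\right)} = \frac{2 d}{o - \left(- o + 6 d\right)} = \frac{2 d}{- 6 d + 2 o}$)
$51 + h{\left(-3,-4 \right)} 49 = 51 + - \frac{4}{-3 - -12} \cdot 49 = 51 + - \frac{4}{-3 + 12} \cdot 49 = 51 + - \frac{4}{9} \cdot 49 = 51 + \left(-4\right) \frac{1}{9} \cdot 49 = 51 - \frac{196}{9} = \frac{263}{9}$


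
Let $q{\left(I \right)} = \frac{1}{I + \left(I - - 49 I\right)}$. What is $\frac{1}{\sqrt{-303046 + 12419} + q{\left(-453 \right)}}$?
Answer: $- \frac{23103}{155121756987844} - \frac{533748609 i \sqrt{290627}}{155121756987844} \approx -1.4893 \cdot 10^{-10} - 0.0018549 i$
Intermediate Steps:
$q{\left(I \right)} = \frac{1}{51 I}$ ($q{\left(I \right)} = \frac{1}{I + \left(I + 49 I\right)} = \frac{1}{I + 50 I} = \frac{1}{51 I}$)
$\frac{1}{\sqrt{-303046 + 12419} + q{\left(-453 \right)}} = \frac{1}{\sqrt{-303046 + 12419} + \frac{1}{51 \left(-453\right)}} = \frac{1}{\sqrt{-290627} + \frac{1}{51} \left(- \frac{1}{453}\right)} = \frac{1}{i \sqrt{290627} - \frac{1}{23103}} = \frac{1}{- \frac{1}{23103} + i \sqrt{290627}}$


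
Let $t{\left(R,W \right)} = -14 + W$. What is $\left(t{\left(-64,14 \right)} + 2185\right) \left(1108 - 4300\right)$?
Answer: $-6974520$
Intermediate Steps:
$\left(t{\left(-64,14 \right)} + 2185\right) \left(1108 - 4300\right) = \left(\left(-14 + 14\right) + 2185\right) \left(1108 - 4300\right) = \left(0 + 2185\right) \left(-3192\right) = 2185 \left(-3192\right) = -6974520$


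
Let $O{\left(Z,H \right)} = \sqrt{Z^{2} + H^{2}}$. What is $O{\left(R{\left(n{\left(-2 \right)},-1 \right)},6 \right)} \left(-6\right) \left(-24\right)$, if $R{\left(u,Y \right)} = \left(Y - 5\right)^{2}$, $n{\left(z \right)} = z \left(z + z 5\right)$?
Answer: $864 \sqrt{37} \approx 5255.5$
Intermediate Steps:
$n{\left(z \right)} = 6 z^{2}$ ($n{\left(z \right)} = z \left(z + 5 z\right) = z 6 z = 6 z^{2}$)
$R{\left(u,Y \right)} = \left(-5 + Y\right)^{2}$
$O{\left(Z,H \right)} = \sqrt{H^{2} + Z^{2}}$
$O{\left(R{\left(n{\left(-2 \right)},-1 \right)},6 \right)} \left(-6\right) \left(-24\right) = \sqrt{6^{2} + \left(\left(-5 - 1\right)^{2}\right)^{2}} \left(-6\right) \left(-24\right) = \sqrt{36 + \left(\left(-6\right)^{2}\right)^{2}} \left(-6\right) \left(-24\right) = \sqrt{36 + 36^{2}} \left(-6\right) \left(-24\right) = \sqrt{36 + 1296} \left(-6\right) \left(-24\right) = \sqrt{1332} \left(-6\right) \left(-24\right) = 6 \sqrt{37} \left(-6\right) \left(-24\right) = - 36 \sqrt{37} \left(-24\right) = 864 \sqrt{37}$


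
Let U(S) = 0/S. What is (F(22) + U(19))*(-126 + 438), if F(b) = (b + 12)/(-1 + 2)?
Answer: 10608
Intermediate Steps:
U(S) = 0
F(b) = 12 + b (F(b) = (12 + b)/1 = (12 + b)*1 = 12 + b)
(F(22) + U(19))*(-126 + 438) = ((12 + 22) + 0)*(-126 + 438) = (34 + 0)*312 = 34*312 = 10608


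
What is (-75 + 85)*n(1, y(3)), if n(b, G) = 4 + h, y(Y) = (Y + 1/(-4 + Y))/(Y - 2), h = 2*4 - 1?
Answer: 110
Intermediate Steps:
h = 7 (h = 8 - 1 = 7)
y(Y) = (Y + 1/(-4 + Y))/(-2 + Y)
n(b, G) = 11 (n(b, G) = 4 + 7 = 11)
(-75 + 85)*n(1, y(3)) = (-75 + 85)*11 = 10*11 = 110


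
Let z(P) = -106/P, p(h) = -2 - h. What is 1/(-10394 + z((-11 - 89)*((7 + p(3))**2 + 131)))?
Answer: -6750/70159447 ≈ -9.6209e-5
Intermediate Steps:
1/(-10394 + z((-11 - 89)*((7 + p(3))**2 + 131))) = 1/(-10394 - 106*1/((-11 - 89)*((7 + (-2 - 1*3))**2 + 131))) = 1/(-10394 - 106*(-1/(100*((7 + (-2 - 3))**2 + 131)))) = 1/(-10394 - 106*(-1/(100*((7 - 5)**2 + 131)))) = 1/(-10394 - 106*(-1/(100*(2**2 + 131)))) = 1/(-10394 - 106*(-1/(100*(4 + 131)))) = 1/(-10394 - 106/((-100*135))) = 1/(-10394 - 106/(-13500)) = 1/(-10394 - 106*(-1/13500)) = 1/(-10394 + 53/6750) = 1/(-70159447/6750) = -6750/70159447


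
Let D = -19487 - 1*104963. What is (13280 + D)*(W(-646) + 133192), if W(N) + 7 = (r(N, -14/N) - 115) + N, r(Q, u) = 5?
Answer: -14722131930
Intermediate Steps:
D = -124450 (D = -19487 - 104963 = -124450)
W(N) = -117 + N (W(N) = -7 + ((5 - 115) + N) = -7 + (-110 + N) = -117 + N)
(13280 + D)*(W(-646) + 133192) = (13280 - 124450)*((-117 - 646) + 133192) = -111170*(-763 + 133192) = -111170*132429 = -14722131930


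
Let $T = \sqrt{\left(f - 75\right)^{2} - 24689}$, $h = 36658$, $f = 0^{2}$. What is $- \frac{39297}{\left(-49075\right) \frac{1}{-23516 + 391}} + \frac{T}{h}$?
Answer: $- \frac{36349725}{1963} + \frac{i \sqrt{4766}}{18329} \approx -18517.0 + 0.0037665 i$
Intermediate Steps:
$f = 0$
$T = 2 i \sqrt{4766}$ ($T = \sqrt{\left(0 - 75\right)^{2} - 24689} = \sqrt{\left(-75\right)^{2} - 24689} = \sqrt{5625 - 24689} = \sqrt{-19064} = 2 i \sqrt{4766} \approx 138.07 i$)
$- \frac{39297}{\left(-49075\right) \frac{1}{-23516 + 391}} + \frac{T}{h} = - \frac{39297}{\left(-49075\right) \frac{1}{-23516 + 391}} + \frac{2 i \sqrt{4766}}{36658} = - \frac{39297}{\left(-49075\right) \frac{1}{-23125}} + 2 i \sqrt{4766} \cdot \frac{1}{36658} = - \frac{39297}{\left(-49075\right) \left(- \frac{1}{23125}\right)} + \frac{i \sqrt{4766}}{18329} = - \frac{39297}{\frac{1963}{925}} + \frac{i \sqrt{4766}}{18329} = \left(-39297\right) \frac{925}{1963} + \frac{i \sqrt{4766}}{18329} = - \frac{36349725}{1963} + \frac{i \sqrt{4766}}{18329}$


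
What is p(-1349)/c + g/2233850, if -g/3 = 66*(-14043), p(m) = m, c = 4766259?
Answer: 6624818206738/5323553833575 ≈ 1.2444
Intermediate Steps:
g = 2780514 (g = -198*(-14043) = -3*(-926838) = 2780514)
p(-1349)/c + g/2233850 = -1349/4766259 + 2780514/2233850 = -1349*1/4766259 + 2780514*(1/2233850) = -1349/4766259 + 1390257/1116925 = 6624818206738/5323553833575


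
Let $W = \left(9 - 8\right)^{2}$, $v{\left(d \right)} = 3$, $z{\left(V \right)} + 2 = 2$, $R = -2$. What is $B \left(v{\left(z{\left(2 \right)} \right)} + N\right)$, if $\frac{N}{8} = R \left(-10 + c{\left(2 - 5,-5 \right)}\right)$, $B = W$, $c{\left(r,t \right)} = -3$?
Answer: $211$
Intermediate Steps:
$z{\left(V \right)} = 0$ ($z{\left(V \right)} = -2 + 2 = 0$)
$W = 1$ ($W = 1^{2} = 1$)
$B = 1$
$N = 208$ ($N = 8 \left(- 2 \left(-10 - 3\right)\right) = 8 \left(\left(-2\right) \left(-13\right)\right) = 8 \cdot 26 = 208$)
$B \left(v{\left(z{\left(2 \right)} \right)} + N\right) = 1 \left(3 + 208\right) = 1 \cdot 211 = 211$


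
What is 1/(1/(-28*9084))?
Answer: -254352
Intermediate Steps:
1/(1/(-28*9084)) = 1/(1/(-254352)) = 1/(-1/254352) = -254352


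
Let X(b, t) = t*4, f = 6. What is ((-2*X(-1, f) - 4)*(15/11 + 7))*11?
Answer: -4784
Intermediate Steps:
X(b, t) = 4*t
((-2*X(-1, f) - 4)*(15/11 + 7))*11 = ((-8*6 - 4)*(15/11 + 7))*11 = ((-2*24 - 4)*(15*(1/11) + 7))*11 = ((-48 - 4)*(15/11 + 7))*11 = -52*92/11*11 = -4784/11*11 = -4784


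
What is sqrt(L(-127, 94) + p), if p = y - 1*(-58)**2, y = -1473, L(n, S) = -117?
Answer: I*sqrt(4954) ≈ 70.385*I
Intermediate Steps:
p = -4837 (p = -1473 - 1*(-58)**2 = -1473 - 1*3364 = -1473 - 3364 = -4837)
sqrt(L(-127, 94) + p) = sqrt(-117 - 4837) = sqrt(-4954) = I*sqrt(4954)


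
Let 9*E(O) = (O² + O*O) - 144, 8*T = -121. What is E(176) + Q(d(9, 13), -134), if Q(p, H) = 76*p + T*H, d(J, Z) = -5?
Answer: 306515/36 ≈ 8514.3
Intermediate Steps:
T = -121/8 (T = (⅛)*(-121) = -121/8 ≈ -15.125)
Q(p, H) = 76*p - 121*H/8
E(O) = -16 + 2*O²/9 (E(O) = ((O² + O*O) - 144)/9 = ((O² + O²) - 144)/9 = (2*O² - 144)/9 = (-144 + 2*O²)/9 = -16 + 2*O²/9)
E(176) + Q(d(9, 13), -134) = (-16 + (2/9)*176²) + (76*(-5) - 121/8*(-134)) = (-16 + (2/9)*30976) + (-380 + 8107/4) = (-16 + 61952/9) + 6587/4 = 61808/9 + 6587/4 = 306515/36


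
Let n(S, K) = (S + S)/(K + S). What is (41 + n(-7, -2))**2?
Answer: 146689/81 ≈ 1811.0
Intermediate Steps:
n(S, K) = 2*S/(K + S) (n(S, K) = (2*S)/(K + S) = 2*S/(K + S))
(41 + n(-7, -2))**2 = (41 + 2*(-7)/(-2 - 7))**2 = (41 + 2*(-7)/(-9))**2 = (41 + 2*(-7)*(-1/9))**2 = (41 + 14/9)**2 = (383/9)**2 = 146689/81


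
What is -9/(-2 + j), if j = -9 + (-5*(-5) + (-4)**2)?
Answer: -3/10 ≈ -0.30000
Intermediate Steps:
j = 32 (j = -9 + (25 + 16) = -9 + 41 = 32)
-9/(-2 + j) = -9/(-2 + 32) = -9/30 = -9*1/30 = -3/10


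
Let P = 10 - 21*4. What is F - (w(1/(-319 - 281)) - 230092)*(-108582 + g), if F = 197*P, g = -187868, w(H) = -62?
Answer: -68229167878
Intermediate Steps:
P = -74 (P = 10 - 84 = -74)
F = -14578 (F = 197*(-74) = -14578)
F - (w(1/(-319 - 281)) - 230092)*(-108582 + g) = -14578 - (-62 - 230092)*(-108582 - 187868) = -14578 - (-230154)*(-296450) = -14578 - 1*68229153300 = -14578 - 68229153300 = -68229167878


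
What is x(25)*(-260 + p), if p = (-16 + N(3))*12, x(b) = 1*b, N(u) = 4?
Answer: -10100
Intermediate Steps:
x(b) = b
p = -144 (p = (-16 + 4)*12 = -12*12 = -144)
x(25)*(-260 + p) = 25*(-260 - 144) = 25*(-404) = -10100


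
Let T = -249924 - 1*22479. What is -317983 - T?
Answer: -45580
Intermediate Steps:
T = -272403 (T = -249924 - 22479 = -272403)
-317983 - T = -317983 - 1*(-272403) = -317983 + 272403 = -45580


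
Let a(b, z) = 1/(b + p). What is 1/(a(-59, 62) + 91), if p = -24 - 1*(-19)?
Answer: 64/5823 ≈ 0.010991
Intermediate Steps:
p = -5 (p = -24 + 19 = -5)
a(b, z) = 1/(-5 + b) (a(b, z) = 1/(b - 5) = 1/(-5 + b))
1/(a(-59, 62) + 91) = 1/(1/(-5 - 59) + 91) = 1/(1/(-64) + 91) = 1/(-1/64 + 91) = 1/(5823/64) = 64/5823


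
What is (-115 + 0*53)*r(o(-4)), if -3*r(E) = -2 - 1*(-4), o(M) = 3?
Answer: 230/3 ≈ 76.667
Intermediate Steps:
r(E) = -2/3 (r(E) = -(-2 - 1*(-4))/3 = -(-2 + 4)/3 = -1/3*2 = -2/3)
(-115 + 0*53)*r(o(-4)) = (-115 + 0*53)*(-2/3) = (-115 + 0)*(-2/3) = -115*(-2/3) = 230/3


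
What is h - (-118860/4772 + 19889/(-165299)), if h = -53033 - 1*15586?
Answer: -13526848345271/197201707 ≈ -68594.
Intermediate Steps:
h = -68619 (h = -53033 - 15586 = -68619)
h - (-118860/4772 + 19889/(-165299)) = -68619 - (-118860/4772 + 19889/(-165299)) = -68619 - (-118860*1/4772 + 19889*(-1/165299)) = -68619 - (-29715/1193 - 19889/165299) = -68619 - 1*(-4935587362/197201707) = -68619 + 4935587362/197201707 = -13526848345271/197201707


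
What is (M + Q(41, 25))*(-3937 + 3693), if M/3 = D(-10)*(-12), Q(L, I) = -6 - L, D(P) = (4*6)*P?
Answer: -2096692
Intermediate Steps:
D(P) = 24*P
M = 8640 (M = 3*((24*(-10))*(-12)) = 3*(-240*(-12)) = 3*2880 = 8640)
(M + Q(41, 25))*(-3937 + 3693) = (8640 + (-6 - 1*41))*(-3937 + 3693) = (8640 + (-6 - 41))*(-244) = (8640 - 47)*(-244) = 8593*(-244) = -2096692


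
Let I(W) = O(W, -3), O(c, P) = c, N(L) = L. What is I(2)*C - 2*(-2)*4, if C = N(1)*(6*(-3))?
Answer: -20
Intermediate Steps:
C = -18 (C = 1*(6*(-3)) = 1*(-18) = -18)
I(W) = W
I(2)*C - 2*(-2)*4 = 2*(-18) - 2*(-2)*4 = -36 + 4*4 = -36 + 16 = -20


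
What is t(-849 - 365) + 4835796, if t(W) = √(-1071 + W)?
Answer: 4835796 + I*√2285 ≈ 4.8358e+6 + 47.802*I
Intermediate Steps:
t(-849 - 365) + 4835796 = √(-1071 + (-849 - 365)) + 4835796 = √(-1071 - 1214) + 4835796 = √(-2285) + 4835796 = I*√2285 + 4835796 = 4835796 + I*√2285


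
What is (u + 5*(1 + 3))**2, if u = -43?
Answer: 529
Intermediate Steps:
(u + 5*(1 + 3))**2 = (-43 + 5*(1 + 3))**2 = (-43 + 5*4)**2 = (-43 + 20)**2 = (-23)**2 = 529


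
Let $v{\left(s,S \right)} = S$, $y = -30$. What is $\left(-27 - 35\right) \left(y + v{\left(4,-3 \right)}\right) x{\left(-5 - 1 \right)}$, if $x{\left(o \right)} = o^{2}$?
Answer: $73656$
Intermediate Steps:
$\left(-27 - 35\right) \left(y + v{\left(4,-3 \right)}\right) x{\left(-5 - 1 \right)} = \left(-27 - 35\right) \left(-30 - 3\right) \left(-5 - 1\right)^{2} = \left(-62\right) \left(-33\right) \left(-6\right)^{2} = 2046 \cdot 36 = 73656$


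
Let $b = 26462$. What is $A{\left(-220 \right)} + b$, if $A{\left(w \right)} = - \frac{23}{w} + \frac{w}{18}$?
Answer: $\frac{52370767}{1980} \approx 26450.0$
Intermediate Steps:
$A{\left(w \right)} = - \frac{23}{w} + \frac{w}{18}$ ($A{\left(w \right)} = - \frac{23}{w} + w \frac{1}{18} = - \frac{23}{w} + \frac{w}{18}$)
$A{\left(-220 \right)} + b = \left(- \frac{23}{-220} + \frac{1}{18} \left(-220\right)\right) + 26462 = \left(\left(-23\right) \left(- \frac{1}{220}\right) - \frac{110}{9}\right) + 26462 = \left(\frac{23}{220} - \frac{110}{9}\right) + 26462 = - \frac{23993}{1980} + 26462 = \frac{52370767}{1980}$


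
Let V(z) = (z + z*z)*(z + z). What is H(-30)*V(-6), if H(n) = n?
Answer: 10800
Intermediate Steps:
V(z) = 2*z*(z + z**2) (V(z) = (z + z**2)*(2*z) = 2*z*(z + z**2))
H(-30)*V(-6) = -60*(-6)**2*(1 - 6) = -60*36*(-5) = -30*(-360) = 10800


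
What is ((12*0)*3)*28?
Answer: 0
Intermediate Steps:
((12*0)*3)*28 = (0*3)*28 = 0*28 = 0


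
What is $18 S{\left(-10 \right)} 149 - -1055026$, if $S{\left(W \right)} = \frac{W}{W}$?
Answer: $1057708$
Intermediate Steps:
$S{\left(W \right)} = 1$
$18 S{\left(-10 \right)} 149 - -1055026 = 18 \cdot 1 \cdot 149 - -1055026 = 18 \cdot 149 + 1055026 = 2682 + 1055026 = 1057708$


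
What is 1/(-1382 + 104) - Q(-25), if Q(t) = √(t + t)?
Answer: -1/1278 - 5*I*√2 ≈ -0.00078247 - 7.0711*I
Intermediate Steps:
Q(t) = √2*√t (Q(t) = √(2*t) = √2*√t)
1/(-1382 + 104) - Q(-25) = 1/(-1382 + 104) - √2*√(-25) = 1/(-1278) - √2*5*I = -1/1278 - 5*I*√2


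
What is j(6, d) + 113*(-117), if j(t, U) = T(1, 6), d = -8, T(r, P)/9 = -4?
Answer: -13257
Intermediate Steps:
T(r, P) = -36 (T(r, P) = 9*(-4) = -36)
j(t, U) = -36
j(6, d) + 113*(-117) = -36 + 113*(-117) = -36 - 13221 = -13257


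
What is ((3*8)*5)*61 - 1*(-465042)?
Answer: 472362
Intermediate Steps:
((3*8)*5)*61 - 1*(-465042) = (24*5)*61 + 465042 = 120*61 + 465042 = 7320 + 465042 = 472362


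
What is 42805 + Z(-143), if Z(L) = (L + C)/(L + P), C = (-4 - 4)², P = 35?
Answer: 4623019/108 ≈ 42806.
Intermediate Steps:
C = 64 (C = (-8)² = 64)
Z(L) = (64 + L)/(35 + L) (Z(L) = (L + 64)/(L + 35) = (64 + L)/(35 + L))
42805 + Z(-143) = 42805 + (64 - 143)/(35 - 143) = 42805 - 79/(-108) = 42805 - 1/108*(-79) = 42805 + 79/108 = 4623019/108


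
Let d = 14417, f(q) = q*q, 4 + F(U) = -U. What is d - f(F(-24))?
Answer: 14017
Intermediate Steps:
F(U) = -4 - U
f(q) = q²
d - f(F(-24)) = 14417 - (-4 - 1*(-24))² = 14417 - (-4 + 24)² = 14417 - 1*20² = 14417 - 1*400 = 14417 - 400 = 14017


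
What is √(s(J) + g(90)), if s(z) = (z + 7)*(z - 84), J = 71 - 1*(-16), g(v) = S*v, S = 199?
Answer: 4*√1137 ≈ 134.88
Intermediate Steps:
g(v) = 199*v
J = 87 (J = 71 + 16 = 87)
s(z) = (-84 + z)*(7 + z) (s(z) = (7 + z)*(-84 + z) = (-84 + z)*(7 + z))
√(s(J) + g(90)) = √((-588 + 87² - 77*87) + 199*90) = √((-588 + 7569 - 6699) + 17910) = √(282 + 17910) = √18192 = 4*√1137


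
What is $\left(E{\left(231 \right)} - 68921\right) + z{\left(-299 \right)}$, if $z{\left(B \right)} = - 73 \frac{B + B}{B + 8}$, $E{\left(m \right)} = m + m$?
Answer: $- \frac{19965223}{291} \approx -68609.0$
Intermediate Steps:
$E{\left(m \right)} = 2 m$
$z{\left(B \right)} = - \frac{146 B}{8 + B}$ ($z{\left(B \right)} = - 73 \frac{2 B}{8 + B} = - \frac{146 B}{8 + B}$)
$\left(E{\left(231 \right)} - 68921\right) + z{\left(-299 \right)} = \left(2 \cdot 231 - 68921\right) - - \frac{43654}{8 - 299} = \left(462 - 68921\right) - - \frac{43654}{-291} = -68459 - \left(-43654\right) \left(- \frac{1}{291}\right) = -68459 - \frac{43654}{291} = - \frac{19965223}{291}$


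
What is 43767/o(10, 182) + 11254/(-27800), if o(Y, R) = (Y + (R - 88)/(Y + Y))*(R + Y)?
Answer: 82288841/5448800 ≈ 15.102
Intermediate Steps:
o(Y, R) = (R + Y)*(Y + (-88 + R)/(2*Y)) (o(Y, R) = (Y + (-88 + R)/((2*Y)))*(R + Y) = (Y + (-88 + R)*(1/(2*Y)))*(R + Y) = (Y + (-88 + R)/(2*Y))*(R + Y) = (R + Y)*(Y + (-88 + R)/(2*Y)))
43767/o(10, 182) + 11254/(-27800) = 43767/(-44 + 10**2 + (1/2)*182 + 182*10 + (1/2)*182**2/10 - 44*182/10) + 11254/(-27800) = 43767/(-44 + 100 + 91 + 1820 + (1/2)*33124*(1/10) - 44*182*1/10) + 11254*(-1/27800) = 43767/(-44 + 100 + 91 + 1820 + 8281/5 - 4004/5) - 5627/13900 = 43767/(14112/5) - 5627/13900 = 43767*(5/14112) - 5627/13900 = 24315/1568 - 5627/13900 = 82288841/5448800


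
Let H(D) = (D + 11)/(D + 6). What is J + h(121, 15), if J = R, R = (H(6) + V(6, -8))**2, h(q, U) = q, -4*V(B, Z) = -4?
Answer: 18265/144 ≈ 126.84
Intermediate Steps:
V(B, Z) = 1 (V(B, Z) = -1/4*(-4) = 1)
H(D) = (11 + D)/(6 + D)
R = 841/144 (R = ((11 + 6)/(6 + 6) + 1)**2 = (17/12 + 1)**2 = (29/12)**2 = 841/144 ≈ 5.8403)
J = 841/144 ≈ 5.8403
J + h(121, 15) = 841/144 + 121 = 18265/144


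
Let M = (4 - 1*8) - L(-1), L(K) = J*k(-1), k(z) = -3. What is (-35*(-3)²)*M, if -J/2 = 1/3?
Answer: 1890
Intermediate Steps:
J = -⅔ (J = -2/3 = -2*⅓ = -⅔ ≈ -0.66667)
L(K) = 2 (L(K) = -⅔*(-3) = 2)
M = -6 (M = (4 - 1*8) - 1*2 = (4 - 8) - 2 = -4 - 2 = -6)
(-35*(-3)²)*M = -35*(-3)²*(-6) = -35*9*(-6) = -315*(-6) = 1890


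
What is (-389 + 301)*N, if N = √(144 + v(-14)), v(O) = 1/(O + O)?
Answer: -44*√28217/7 ≈ -1055.9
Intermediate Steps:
v(O) = 1/(2*O)
N = √28217/14 (N = √(144 + (½)/(-14)) = √(144 + (½)*(-1/14)) = √(144 - 1/28) = √(4031/28) = √28217/14 ≈ 11.999)
(-389 + 301)*N = (-389 + 301)*(√28217/14) = -44*√28217/7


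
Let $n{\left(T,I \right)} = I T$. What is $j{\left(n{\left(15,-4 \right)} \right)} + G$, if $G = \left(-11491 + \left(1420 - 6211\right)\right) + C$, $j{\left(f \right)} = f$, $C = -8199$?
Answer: $-24541$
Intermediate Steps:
$G = -24481$ ($G = \left(-11491 + \left(1420 - 6211\right)\right) - 8199 = \left(-11491 - 4791\right) - 8199 = -16282 - 8199 = -24481$)
$j{\left(n{\left(15,-4 \right)} \right)} + G = \left(-4\right) 15 - 24481 = -60 - 24481 = -24541$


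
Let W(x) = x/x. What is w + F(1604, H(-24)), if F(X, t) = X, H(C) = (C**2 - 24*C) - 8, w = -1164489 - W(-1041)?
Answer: -1162886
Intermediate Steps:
W(x) = 1
w = -1164490 (w = -1164489 - 1*1 = -1164489 - 1 = -1164490)
H(C) = -8 + C**2 - 24*C
w + F(1604, H(-24)) = -1164490 + 1604 = -1162886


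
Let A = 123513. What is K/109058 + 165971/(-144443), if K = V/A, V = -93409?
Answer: -171973558853717/149666067257694 ≈ -1.1490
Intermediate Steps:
K = -93409/123513 ≈ -0.75627
K/109058 + 165971/(-144443) = -93409/123513/109058 + 165971/(-144443) = -93409/123513*1/109058 + 165971*(-1/144443) = -93409/13470080754 - 12767/11111 = -171973558853717/149666067257694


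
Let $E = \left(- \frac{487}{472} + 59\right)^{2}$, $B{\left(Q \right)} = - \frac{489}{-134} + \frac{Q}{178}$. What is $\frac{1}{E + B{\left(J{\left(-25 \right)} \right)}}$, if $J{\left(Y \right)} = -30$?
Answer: $\frac{1328460992}{4468670819435} \approx 0.00029728$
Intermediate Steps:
$B{\left(Q \right)} = \frac{489}{134} + \frac{Q}{178}$ ($B{\left(Q \right)} = \left(-489\right) \left(- \frac{1}{134}\right) + Q \frac{1}{178} = \frac{489}{134} + \frac{Q}{178}$)
$E = \frac{748624321}{222784}$ ($E = \left(\left(-487\right) \frac{1}{472} + 59\right)^{2} = \left(- \frac{487}{472} + 59\right)^{2} = \left(\frac{27361}{472}\right)^{2} = \frac{748624321}{222784} \approx 3360.3$)
$\frac{1}{E + B{\left(J{\left(-25 \right)} \right)}} = \frac{1}{\frac{748624321}{222784} + \left(\frac{489}{134} + \frac{1}{178} \left(-30\right)\right)} = \frac{1}{\frac{748624321}{222784} + \left(\frac{489}{134} - \frac{15}{89}\right)} = \frac{1}{\frac{748624321}{222784} + \frac{41511}{11926}} = \frac{1}{\frac{4468670819435}{1328460992}} = \frac{1328460992}{4468670819435}$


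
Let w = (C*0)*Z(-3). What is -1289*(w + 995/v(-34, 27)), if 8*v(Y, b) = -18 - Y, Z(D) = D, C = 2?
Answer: -1282555/2 ≈ -6.4128e+5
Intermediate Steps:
w = 0 (w = (2*0)*(-3) = 0*(-3) = 0)
v(Y, b) = -9/4 - Y/8 (v(Y, b) = (-18 - Y)/8 = -9/4 - Y/8)
-1289*(w + 995/v(-34, 27)) = -1289*(0 + 995/(-9/4 - 1/8*(-34))) = -1289*(0 + 995/(-9/4 + 17/4)) = -1289*(0 + 995/2) = -1289*995/2 = -1282555/2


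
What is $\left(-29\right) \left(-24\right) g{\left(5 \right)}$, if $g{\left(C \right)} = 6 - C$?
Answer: $696$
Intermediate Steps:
$\left(-29\right) \left(-24\right) g{\left(5 \right)} = \left(-29\right) \left(-24\right) \left(6 - 5\right) = 696 \left(6 - 5\right) = 696 \cdot 1 = 696$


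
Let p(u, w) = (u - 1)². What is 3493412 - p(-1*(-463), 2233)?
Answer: 3279968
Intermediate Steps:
p(u, w) = (-1 + u)²
3493412 - p(-1*(-463), 2233) = 3493412 - (-1 - 1*(-463))² = 3493412 - (-1 + 463)² = 3493412 - 1*462² = 3493412 - 1*213444 = 3493412 - 213444 = 3279968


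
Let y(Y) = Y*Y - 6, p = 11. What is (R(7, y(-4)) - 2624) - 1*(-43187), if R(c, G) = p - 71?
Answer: 40503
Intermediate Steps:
y(Y) = -6 + Y**2 (y(Y) = Y**2 - 6 = -6 + Y**2)
R(c, G) = -60 (R(c, G) = 11 - 71 = -60)
(R(7, y(-4)) - 2624) - 1*(-43187) = (-60 - 2624) - 1*(-43187) = -2684 + 43187 = 40503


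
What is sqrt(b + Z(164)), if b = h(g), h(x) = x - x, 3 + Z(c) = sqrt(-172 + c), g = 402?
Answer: sqrt(-3 + 2*I*sqrt(2)) ≈ 0.74937 + 1.8872*I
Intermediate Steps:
Z(c) = -3 + sqrt(-172 + c)
h(x) = 0
b = 0
sqrt(b + Z(164)) = sqrt(0 + (-3 + sqrt(-172 + 164))) = sqrt(0 + (-3 + sqrt(-8))) = sqrt(0 + (-3 + 2*I*sqrt(2))) = sqrt(-3 + 2*I*sqrt(2))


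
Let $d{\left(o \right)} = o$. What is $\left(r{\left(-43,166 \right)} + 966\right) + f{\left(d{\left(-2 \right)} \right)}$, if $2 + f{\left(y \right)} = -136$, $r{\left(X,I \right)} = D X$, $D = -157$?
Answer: $7579$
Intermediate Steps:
$r{\left(X,I \right)} = - 157 X$
$f{\left(y \right)} = -138$ ($f{\left(y \right)} = -2 - 136 = -138$)
$\left(r{\left(-43,166 \right)} + 966\right) + f{\left(d{\left(-2 \right)} \right)} = \left(\left(-157\right) \left(-43\right) + 966\right) - 138 = \left(6751 + 966\right) - 138 = 7717 - 138 = 7579$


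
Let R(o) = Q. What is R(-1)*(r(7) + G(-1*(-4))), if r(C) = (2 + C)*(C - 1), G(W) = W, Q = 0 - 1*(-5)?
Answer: 290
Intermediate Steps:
Q = 5 (Q = 0 + 5 = 5)
R(o) = 5
r(C) = (-1 + C)*(2 + C) (r(C) = (2 + C)*(-1 + C) = (-1 + C)*(2 + C))
R(-1)*(r(7) + G(-1*(-4))) = 5*((-2 + 7 + 7²) - 1*(-4)) = 5*((-2 + 7 + 49) + 4) = 5*(54 + 4) = 5*58 = 290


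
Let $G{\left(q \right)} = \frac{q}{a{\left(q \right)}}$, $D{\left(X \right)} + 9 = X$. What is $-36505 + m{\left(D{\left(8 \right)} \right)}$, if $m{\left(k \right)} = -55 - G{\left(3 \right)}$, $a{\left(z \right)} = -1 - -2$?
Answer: $-36563$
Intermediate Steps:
$a{\left(z \right)} = 1$ ($a{\left(z \right)} = -1 + 2 = 1$)
$D{\left(X \right)} = -9 + X$
$G{\left(q \right)} = q$ ($G{\left(q \right)} = \frac{q}{1} = q 1 = q$)
$m{\left(k \right)} = -58$ ($m{\left(k \right)} = -55 - 3 = -58$)
$-36505 + m{\left(D{\left(8 \right)} \right)} = -36505 - 58 = -36563$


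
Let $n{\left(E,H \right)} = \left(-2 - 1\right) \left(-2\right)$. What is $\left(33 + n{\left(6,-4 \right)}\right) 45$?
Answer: $1755$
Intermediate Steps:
$n{\left(E,H \right)} = 6$ ($n{\left(E,H \right)} = \left(-3\right) \left(-2\right) = 6$)
$\left(33 + n{\left(6,-4 \right)}\right) 45 = \left(33 + 6\right) 45 = 39 \cdot 45 = 1755$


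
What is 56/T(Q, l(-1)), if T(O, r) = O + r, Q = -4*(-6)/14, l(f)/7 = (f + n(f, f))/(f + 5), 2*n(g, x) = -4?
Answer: -1568/99 ≈ -15.838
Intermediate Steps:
n(g, x) = -2 (n(g, x) = (½)*(-4) = -2)
l(f) = 7*(-2 + f)/(5 + f) (l(f) = 7*((f - 2)/(f + 5)) = 7*((-2 + f)/(5 + f)) = 7*(-2 + f)/(5 + f))
Q = 12/7 (Q = 24*(1/14) = 12/7 ≈ 1.7143)
56/T(Q, l(-1)) = 56/(12/7 + 7*(-2 - 1)/(5 - 1)) = 56/(12/7 + 7*(-3)/4) = 56/(12/7 + 7*(¼)*(-3)) = 56/(12/7 - 21/4) = 56/(-99/28) = 56*(-28/99) = -1568/99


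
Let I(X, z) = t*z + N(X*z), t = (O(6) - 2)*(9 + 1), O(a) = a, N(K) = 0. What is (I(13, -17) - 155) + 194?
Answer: -641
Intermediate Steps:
t = 40 (t = (6 - 2)*(9 + 1) = 4*10 = 40)
I(X, z) = 40*z (I(X, z) = 40*z + 0 = 40*z)
(I(13, -17) - 155) + 194 = (40*(-17) - 155) + 194 = (-680 - 155) + 194 = -835 + 194 = -641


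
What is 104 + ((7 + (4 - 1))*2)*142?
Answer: 2944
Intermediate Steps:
104 + ((7 + (4 - 1))*2)*142 = 104 + ((7 + 3)*2)*142 = 104 + (10*2)*142 = 104 + 20*142 = 104 + 2840 = 2944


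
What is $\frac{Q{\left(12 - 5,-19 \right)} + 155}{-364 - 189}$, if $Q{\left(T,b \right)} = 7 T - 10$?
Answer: $- \frac{194}{553} \approx -0.35081$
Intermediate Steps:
$Q{\left(T,b \right)} = -10 + 7 T$
$\frac{Q{\left(12 - 5,-19 \right)} + 155}{-364 - 189} = \frac{\left(-10 + 7 \left(12 - 5\right)\right) + 155}{-364 - 189} = \frac{\left(-10 + 7 \left(12 - 5\right)\right) + 155}{-553} = \left(\left(-10 + 7 \cdot 7\right) + 155\right) \left(- \frac{1}{553}\right) = \left(\left(-10 + 49\right) + 155\right) \left(- \frac{1}{553}\right) = \left(39 + 155\right) \left(- \frac{1}{553}\right) = 194 \left(- \frac{1}{553}\right) = - \frac{194}{553}$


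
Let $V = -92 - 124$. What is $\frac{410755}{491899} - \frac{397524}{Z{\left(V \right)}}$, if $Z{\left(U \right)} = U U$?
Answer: $- \frac{14698122733}{1912503312} \approx -7.6853$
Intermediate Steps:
$V = -216$ ($V = -92 - 124 = -216$)
$Z{\left(U \right)} = U^{2}$
$\frac{410755}{491899} - \frac{397524}{Z{\left(V \right)}} = \frac{410755}{491899} - \frac{397524}{\left(-216\right)^{2}} = 410755 \cdot \frac{1}{491899} - \frac{397524}{46656} = \frac{410755}{491899} - \frac{33127}{3888} = - \frac{14698122733}{1912503312}$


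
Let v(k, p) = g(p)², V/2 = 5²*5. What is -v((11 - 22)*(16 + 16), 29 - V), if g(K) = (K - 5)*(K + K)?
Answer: -9978411664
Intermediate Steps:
V = 250 (V = 2*(5²*5) = 2*(25*5) = 2*125 = 250)
g(K) = 2*K*(-5 + K) (g(K) = (-5 + K)*(2*K) = 2*K*(-5 + K))
v(k, p) = 4*p²*(-5 + p)² (v(k, p) = (2*p*(-5 + p))² = 4*p²*(-5 + p)²)
-v((11 - 22)*(16 + 16), 29 - V) = -4*(29 - 1*250)²*(-5 + (29 - 1*250))² = -4*(29 - 250)²*(-5 + (29 - 250))² = -4*(-221)²*(-5 - 221)² = -4*48841*(-226)² = -4*48841*51076 = -1*9978411664 = -9978411664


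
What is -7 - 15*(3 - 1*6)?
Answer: 38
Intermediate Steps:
-7 - 15*(3 - 1*6) = -7 - 15*(3 - 6) = -7 - 15*(-3) = -7 + 45 = 38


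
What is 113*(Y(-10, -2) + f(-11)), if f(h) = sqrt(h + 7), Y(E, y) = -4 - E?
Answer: 678 + 226*I ≈ 678.0 + 226.0*I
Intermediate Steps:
f(h) = sqrt(7 + h)
113*(Y(-10, -2) + f(-11)) = 113*((-4 - 1*(-10)) + sqrt(7 - 11)) = 113*((-4 + 10) + sqrt(-4)) = 113*(6 + 2*I) = 678 + 226*I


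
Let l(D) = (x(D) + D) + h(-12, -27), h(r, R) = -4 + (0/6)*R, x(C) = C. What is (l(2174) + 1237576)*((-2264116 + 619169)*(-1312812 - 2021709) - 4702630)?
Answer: 6812062362595173440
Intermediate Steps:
h(r, R) = -4 (h(r, R) = -4 + (0*(1/6))*R = -4 + 0*R = -4 + 0 = -4)
l(D) = -4 + 2*D (l(D) = (D + D) - 4 = 2*D - 4 = -4 + 2*D)
(l(2174) + 1237576)*((-2264116 + 619169)*(-1312812 - 2021709) - 4702630) = ((-4 + 2*2174) + 1237576)*((-2264116 + 619169)*(-1312812 - 2021709) - 4702630) = ((-4 + 4348) + 1237576)*(-1644947*(-3334521) - 4702630) = (4344 + 1237576)*(5485110315387 - 4702630) = 1241920*5485105612757 = 6812062362595173440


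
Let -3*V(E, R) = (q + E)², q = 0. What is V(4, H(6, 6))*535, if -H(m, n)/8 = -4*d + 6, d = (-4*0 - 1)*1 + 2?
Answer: -8560/3 ≈ -2853.3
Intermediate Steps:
d = 1 (d = (0 - 1)*1 + 2 = -1*1 + 2 = -1 + 2 = 1)
H(m, n) = -16 (H(m, n) = -8*(-4*1 + 6) = -8*(-4 + 6) = -8*2 = -16)
V(E, R) = -E²/3 (V(E, R) = -(0 + E)²/3 = -E²/3)
V(4, H(6, 6))*535 = -⅓*4²*535 = -⅓*16*535 = -16/3*535 = -8560/3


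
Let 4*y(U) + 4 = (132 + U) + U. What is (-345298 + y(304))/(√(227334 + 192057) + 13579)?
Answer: -2343151503/91984925 + 3623697*√951/91984925 ≈ -24.258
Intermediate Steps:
y(U) = 32 + U/2 (y(U) = -1 + ((132 + U) + U)/4 = -1 + (132 + 2*U)/4 = -1 + (33 + U/2) = 32 + U/2)
(-345298 + y(304))/(√(227334 + 192057) + 13579) = (-345298 + (32 + (½)*304))/(√(227334 + 192057) + 13579) = (-345298 + (32 + 152))/(√419391 + 13579) = (-345298 + 184)/(21*√951 + 13579) = -345114/(13579 + 21*√951)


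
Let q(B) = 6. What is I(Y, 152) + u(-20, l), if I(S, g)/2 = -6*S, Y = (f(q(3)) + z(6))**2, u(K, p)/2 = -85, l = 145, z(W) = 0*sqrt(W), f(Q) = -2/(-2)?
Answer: -182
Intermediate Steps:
f(Q) = 1 (f(Q) = -2*(-1/2) = 1)
z(W) = 0
u(K, p) = -170 (u(K, p) = 2*(-85) = -170)
Y = 1 (Y = (1 + 0)**2 = 1**2 = 1)
I(S, g) = -12*S (I(S, g) = 2*(-6*S) = -12*S)
I(Y, 152) + u(-20, l) = -12*1 - 170 = -12 - 170 = -182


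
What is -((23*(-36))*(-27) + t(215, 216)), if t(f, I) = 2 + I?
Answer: -22574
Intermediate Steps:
-((23*(-36))*(-27) + t(215, 216)) = -((23*(-36))*(-27) + (2 + 216)) = -(-828*(-27) + 218) = -(22356 + 218) = -1*22574 = -22574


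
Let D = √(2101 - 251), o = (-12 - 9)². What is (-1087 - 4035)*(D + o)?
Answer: -2258802 - 25610*√74 ≈ -2.4791e+6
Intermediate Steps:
o = 441 (o = (-21)² = 441)
D = 5*√74 (D = √1850 = 5*√74 ≈ 43.012)
(-1087 - 4035)*(D + o) = (-1087 - 4035)*(5*√74 + 441) = -5122*(441 + 5*√74) = -2258802 - 25610*√74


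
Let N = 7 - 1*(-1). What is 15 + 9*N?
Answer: 87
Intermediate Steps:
N = 8 (N = 7 + 1 = 8)
15 + 9*N = 15 + 9*8 = 15 + 72 = 87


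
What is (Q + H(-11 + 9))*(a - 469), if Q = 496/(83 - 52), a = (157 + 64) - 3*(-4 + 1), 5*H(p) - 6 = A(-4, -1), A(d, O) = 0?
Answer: -20554/5 ≈ -4110.8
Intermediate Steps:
H(p) = 6/5 (H(p) = 6/5 + (1/5)*0 = 6/5 + 0 = 6/5)
a = 230 (a = 221 - 3*(-3) = 221 + 9 = 230)
Q = 16 (Q = 496/31 = 496*(1/31) = 16)
(Q + H(-11 + 9))*(a - 469) = (16 + 6/5)*(230 - 469) = (86/5)*(-239) = -20554/5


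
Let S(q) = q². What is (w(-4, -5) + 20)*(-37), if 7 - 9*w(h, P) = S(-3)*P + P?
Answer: -2923/3 ≈ -974.33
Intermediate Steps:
w(h, P) = 7/9 - 10*P/9 (w(h, P) = 7/9 - ((-3)²*P + P)/9 = 7/9 - (9*P + P)/9 = 7/9 - 10*P/9)
(w(-4, -5) + 20)*(-37) = ((7/9 - 10/9*(-5)) + 20)*(-37) = ((7/9 + 50/9) + 20)*(-37) = (19/3 + 20)*(-37) = (79/3)*(-37) = -2923/3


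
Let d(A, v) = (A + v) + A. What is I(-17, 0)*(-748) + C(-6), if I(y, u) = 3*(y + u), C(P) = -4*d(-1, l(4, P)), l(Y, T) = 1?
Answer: 38152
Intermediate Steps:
d(A, v) = v + 2*A
C(P) = 4 (C(P) = -4*(1 + 2*(-1)) = -4*(1 - 2) = -4*(-1) = 4)
I(y, u) = 3*u + 3*y (I(y, u) = 3*(u + y) = 3*u + 3*y)
I(-17, 0)*(-748) + C(-6) = (3*0 + 3*(-17))*(-748) + 4 = (0 - 51)*(-748) + 4 = -51*(-748) + 4 = 38148 + 4 = 38152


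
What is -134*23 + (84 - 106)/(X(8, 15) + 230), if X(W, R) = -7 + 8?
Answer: -64724/21 ≈ -3082.1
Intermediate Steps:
X(W, R) = 1
-134*23 + (84 - 106)/(X(8, 15) + 230) = -134*23 + (84 - 106)/(1 + 230) = -3082 - 22/231 = -3082 - 22*1/231 = -3082 - 2/21 = -64724/21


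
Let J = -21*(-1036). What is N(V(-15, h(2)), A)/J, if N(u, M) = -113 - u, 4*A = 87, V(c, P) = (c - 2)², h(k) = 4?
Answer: -67/3626 ≈ -0.018478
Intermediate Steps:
V(c, P) = (-2 + c)²
A = 87/4 (A = (¼)*87 = 87/4 ≈ 21.750)
J = 21756
N(V(-15, h(2)), A)/J = (-113 - (-2 - 15)²)/21756 = (-113 - 1*(-17)²)*(1/21756) = (-113 - 1*289)*(1/21756) = (-113 - 289)*(1/21756) = -402*1/21756 = -67/3626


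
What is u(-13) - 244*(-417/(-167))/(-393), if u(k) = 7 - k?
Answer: 471456/21877 ≈ 21.550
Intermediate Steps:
u(-13) - 244*(-417/(-167))/(-393) = (7 - 1*(-13)) - 244*(-417/(-167))/(-393) = (7 + 13) - 244*(-417*(-1/167))*(-1)/393 = 20 - 101748*(-1)/(167*393) = 20 - 244*(-139/21877) = 20 + 33916/21877 = 471456/21877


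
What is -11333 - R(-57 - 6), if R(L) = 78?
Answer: -11411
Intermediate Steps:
-11333 - R(-57 - 6) = -11333 - 1*78 = -11333 - 78 = -11411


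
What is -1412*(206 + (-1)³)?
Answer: -289460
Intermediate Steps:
-1412*(206 + (-1)³) = -1412*(206 - 1) = -1412*205 = -289460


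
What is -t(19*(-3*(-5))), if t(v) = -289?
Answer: 289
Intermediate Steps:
-t(19*(-3*(-5))) = -1*(-289) = 289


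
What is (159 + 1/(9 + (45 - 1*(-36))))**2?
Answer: 204804721/8100 ≈ 25285.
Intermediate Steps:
(159 + 1/(9 + (45 - 1*(-36))))**2 = (159 + 1/(9 + (45 + 36)))**2 = (159 + 1/(9 + 81))**2 = (159 + 1/90)**2 = (14311/90)**2 = 204804721/8100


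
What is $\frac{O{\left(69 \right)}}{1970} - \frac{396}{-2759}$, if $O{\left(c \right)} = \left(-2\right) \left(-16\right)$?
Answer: $\frac{434204}{2717615} \approx 0.15977$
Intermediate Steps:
$O{\left(c \right)} = 32$
$\frac{O{\left(69 \right)}}{1970} - \frac{396}{-2759} = \frac{32}{1970} - \frac{396}{-2759} = 32 \cdot \frac{1}{1970} - - \frac{396}{2759} = \frac{16}{985} + \frac{396}{2759} = \frac{434204}{2717615}$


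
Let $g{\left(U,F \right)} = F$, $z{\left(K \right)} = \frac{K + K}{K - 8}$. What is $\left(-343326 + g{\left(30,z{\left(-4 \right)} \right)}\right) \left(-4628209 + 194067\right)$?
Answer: $\frac{4567059840592}{3} \approx 1.5224 \cdot 10^{12}$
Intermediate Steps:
$z{\left(K \right)} = \frac{2 K}{-8 + K}$
$\left(-343326 + g{\left(30,z{\left(-4 \right)} \right)}\right) \left(-4628209 + 194067\right) = \left(-343326 + 2 \left(-4\right) \frac{1}{-8 - 4}\right) \left(-4628209 + 194067\right) = \left(-343326 + 2 \left(-4\right) \frac{1}{-12}\right) \left(-4434142\right) = \left(-343326 + 2 \left(-4\right) \left(- \frac{1}{12}\right)\right) \left(-4434142\right) = \left(-343326 + \frac{2}{3}\right) \left(-4434142\right) = \left(- \frac{1029976}{3}\right) \left(-4434142\right) = \frac{4567059840592}{3}$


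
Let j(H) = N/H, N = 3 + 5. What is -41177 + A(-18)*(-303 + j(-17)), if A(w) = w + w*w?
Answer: -134039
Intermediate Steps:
A(w) = w + w²
N = 8
j(H) = 8/H
-41177 + A(-18)*(-303 + j(-17)) = -41177 + (-18*(1 - 18))*(-303 + 8/(-17)) = -41177 + (-18*(-17))*(-303 + 8*(-1/17)) = -41177 + 306*(-303 - 8/17) = -41177 + 306*(-5159/17) = -41177 - 92862 = -134039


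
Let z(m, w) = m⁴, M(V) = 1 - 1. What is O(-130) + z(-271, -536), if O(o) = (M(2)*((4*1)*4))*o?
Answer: 5393580481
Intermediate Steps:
M(V) = 0
O(o) = 0 (O(o) = (0*((4*1)*4))*o = (0*(4*4))*o = (0*16)*o = 0*o = 0)
O(-130) + z(-271, -536) = 0 + (-271)⁴ = 0 + 5393580481 = 5393580481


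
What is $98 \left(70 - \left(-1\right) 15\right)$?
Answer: $8330$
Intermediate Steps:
$98 \left(70 - \left(-1\right) 15\right) = 98 \left(70 - -15\right) = 98 \left(70 + 15\right) = 98 \cdot 85 = 8330$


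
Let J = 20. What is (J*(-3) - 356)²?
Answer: 173056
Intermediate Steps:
(J*(-3) - 356)² = (20*(-3) - 356)² = (-60 - 356)² = (-416)² = 173056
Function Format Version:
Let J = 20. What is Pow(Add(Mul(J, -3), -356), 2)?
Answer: 173056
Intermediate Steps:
Pow(Add(Mul(J, -3), -356), 2) = Pow(Add(Mul(20, -3), -356), 2) = Pow(Add(-60, -356), 2) = Pow(-416, 2) = 173056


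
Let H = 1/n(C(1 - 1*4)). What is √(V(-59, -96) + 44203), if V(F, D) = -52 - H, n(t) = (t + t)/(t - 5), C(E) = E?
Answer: √397347/3 ≈ 210.12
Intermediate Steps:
n(t) = 2*t/(-5 + t) (n(t) = (2*t)/(-5 + t) = 2*t/(-5 + t))
H = 4/3 (H = 1/(2*(1 - 1*4)/(-5 + (1 - 1*4))) = 1/(2*(1 - 4)/(-5 + (1 - 4))) = 1/(2*(-3)/(-5 - 3)) = 1/(2*(-3)/(-8)) = 1/(2*(-3)*(-⅛)) = 1/(¾) = 4/3 ≈ 1.3333)
V(F, D) = -160/3 (V(F, D) = -52 - 1*4/3 = -52 - 4/3 = -160/3)
√(V(-59, -96) + 44203) = √(-160/3 + 44203) = √(132449/3) = √397347/3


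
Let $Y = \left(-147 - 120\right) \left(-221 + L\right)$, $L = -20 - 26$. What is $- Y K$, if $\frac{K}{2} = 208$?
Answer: $-29656224$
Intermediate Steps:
$K = 416$ ($K = 2 \cdot 208 = 416$)
$L = -46$
$Y = 71289$ ($Y = \left(-147 - 120\right) \left(-221 - 46\right) = \left(-267\right) \left(-267\right) = 71289$)
$- Y K = - 71289 \cdot 416 = \left(-1\right) 29656224 = -29656224$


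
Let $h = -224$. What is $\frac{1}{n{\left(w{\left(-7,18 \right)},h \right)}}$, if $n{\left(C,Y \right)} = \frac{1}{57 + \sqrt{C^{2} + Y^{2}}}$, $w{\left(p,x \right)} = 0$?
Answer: $281$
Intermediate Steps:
$\frac{1}{n{\left(w{\left(-7,18 \right)},h \right)}} = \frac{1}{\frac{1}{57 + \sqrt{0^{2} + \left(-224\right)^{2}}}} = \frac{1}{\frac{1}{57 + \sqrt{0 + 50176}}} = \frac{1}{\frac{1}{57 + \sqrt{50176}}} = \frac{1}{\frac{1}{57 + 224}} = \frac{1}{\frac{1}{281}} = 281$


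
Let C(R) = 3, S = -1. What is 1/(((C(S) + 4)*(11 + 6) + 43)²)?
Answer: 1/26244 ≈ 3.8104e-5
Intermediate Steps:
1/(((C(S) + 4)*(11 + 6) + 43)²) = 1/(((3 + 4)*(11 + 6) + 43)²) = 1/((7*17 + 43)²) = 1/((119 + 43)²) = 1/(162²) = 1/26244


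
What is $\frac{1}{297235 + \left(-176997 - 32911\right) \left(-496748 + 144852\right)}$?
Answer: $\frac{1}{73866082803} \approx 1.3538 \cdot 10^{-11}$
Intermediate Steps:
$\frac{1}{297235 + \left(-176997 - 32911\right) \left(-496748 + 144852\right)} = \frac{1}{297235 - -73865785568} = \frac{1}{297235 + 73865785568} = \frac{1}{73866082803}$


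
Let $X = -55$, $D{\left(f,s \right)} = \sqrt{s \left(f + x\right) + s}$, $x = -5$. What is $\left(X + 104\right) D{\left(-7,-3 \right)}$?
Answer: $49 \sqrt{33} \approx 281.48$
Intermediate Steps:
$D{\left(f,s \right)} = \sqrt{s + s \left(-5 + f\right)}$ ($D{\left(f,s \right)} = \sqrt{s \left(f - 5\right) + s} = \sqrt{s \left(-5 + f\right) + s} = \sqrt{s + s \left(-5 + f\right)}$)
$\left(X + 104\right) D{\left(-7,-3 \right)} = \left(-55 + 104\right) \sqrt{- 3 \left(-4 - 7\right)} = 49 \sqrt{\left(-3\right) \left(-11\right)} = 49 \sqrt{33}$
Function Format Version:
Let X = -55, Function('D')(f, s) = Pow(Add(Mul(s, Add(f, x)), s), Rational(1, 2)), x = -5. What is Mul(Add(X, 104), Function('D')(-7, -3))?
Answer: Mul(49, Pow(33, Rational(1, 2))) ≈ 281.48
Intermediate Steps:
Function('D')(f, s) = Pow(Add(s, Mul(s, Add(-5, f))), Rational(1, 2)) (Function('D')(f, s) = Pow(Add(Mul(s, Add(f, -5)), s), Rational(1, 2)) = Pow(Add(Mul(s, Add(-5, f)), s), Rational(1, 2)) = Pow(Add(s, Mul(s, Add(-5, f))), Rational(1, 2)))
Mul(Add(X, 104), Function('D')(-7, -3)) = Mul(Add(-55, 104), Pow(Mul(-3, Add(-4, -7)), Rational(1, 2))) = Mul(49, Pow(Mul(-3, -11), Rational(1, 2))) = Mul(49, Pow(33, Rational(1, 2)))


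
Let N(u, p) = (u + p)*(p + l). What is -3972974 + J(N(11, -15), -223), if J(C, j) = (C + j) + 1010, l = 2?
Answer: -3972135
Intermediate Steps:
N(u, p) = (2 + p)*(p + u) (N(u, p) = (u + p)*(p + 2) = (p + u)*(2 + p) = (2 + p)*(p + u))
J(C, j) = 1010 + C + j
-3972974 + J(N(11, -15), -223) = -3972974 + (1010 + ((-15)² + 2*(-15) + 2*11 - 15*11) - 223) = -3972974 + (1010 + (225 - 30 + 22 - 165) - 223) = -3972974 + (1010 + 52 - 223) = -3972974 + 839 = -3972135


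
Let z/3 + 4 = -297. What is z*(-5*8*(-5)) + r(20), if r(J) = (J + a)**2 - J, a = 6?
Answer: -179944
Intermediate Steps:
z = -903 (z = -12 + 3*(-297) = -12 - 891 = -903)
r(J) = (6 + J)**2 - J (r(J) = (J + 6)**2 - J = (6 + J)**2 - J)
z*(-5*8*(-5)) + r(20) = -903*(-5*8)*(-5) + ((6 + 20)**2 - 1*20) = -(-36120)*(-5) + (26**2 - 20) = -903*200 + (676 - 20) = -180600 + 656 = -179944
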